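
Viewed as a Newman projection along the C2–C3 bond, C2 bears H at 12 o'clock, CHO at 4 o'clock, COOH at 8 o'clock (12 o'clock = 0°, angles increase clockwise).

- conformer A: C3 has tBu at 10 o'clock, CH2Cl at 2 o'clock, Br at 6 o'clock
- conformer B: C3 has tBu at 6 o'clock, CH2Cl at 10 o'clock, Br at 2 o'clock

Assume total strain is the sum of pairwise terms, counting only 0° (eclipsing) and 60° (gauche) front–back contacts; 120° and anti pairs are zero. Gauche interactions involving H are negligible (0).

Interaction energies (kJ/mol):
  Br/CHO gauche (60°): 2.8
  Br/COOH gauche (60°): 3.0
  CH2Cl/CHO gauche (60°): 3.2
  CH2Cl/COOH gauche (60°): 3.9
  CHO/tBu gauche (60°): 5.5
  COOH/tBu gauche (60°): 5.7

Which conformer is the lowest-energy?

A (staggered): CHO–CH2Cl gauche, CHO–Br gauche, COOH–tBu gauche, COOH–Br gauche; 3.2 + 2.8 + 5.7 + 3.0 = 14.7 kJ/mol.
B (staggered): CHO–tBu gauche, CHO–Br gauche, COOH–tBu gauche, COOH–CH2Cl gauche; 5.5 + 2.8 + 5.7 + 3.9 = 17.9 kJ/mol.
A has the lowest total (14.7 kJ/mol).

A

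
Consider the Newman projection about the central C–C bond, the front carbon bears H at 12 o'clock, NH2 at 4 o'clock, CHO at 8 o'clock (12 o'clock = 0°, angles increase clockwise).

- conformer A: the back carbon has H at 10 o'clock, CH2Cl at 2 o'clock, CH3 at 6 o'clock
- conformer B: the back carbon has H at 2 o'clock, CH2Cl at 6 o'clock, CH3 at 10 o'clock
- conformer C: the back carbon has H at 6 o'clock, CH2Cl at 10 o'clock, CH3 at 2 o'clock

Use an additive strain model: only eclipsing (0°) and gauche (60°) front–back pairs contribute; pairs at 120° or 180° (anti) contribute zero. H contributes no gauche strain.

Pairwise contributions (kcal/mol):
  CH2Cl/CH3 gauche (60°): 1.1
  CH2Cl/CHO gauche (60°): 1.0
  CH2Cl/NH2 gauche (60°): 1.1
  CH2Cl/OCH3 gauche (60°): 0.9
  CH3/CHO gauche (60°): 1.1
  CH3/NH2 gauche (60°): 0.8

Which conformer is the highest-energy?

A (staggered): NH2–CH2Cl gauche, NH2–CH3 gauche, CHO–CH3 gauche; 1.1 + 0.8 + 1.1 = 3.0 kcal/mol.
B (staggered): NH2–CH2Cl gauche, CHO–CH2Cl gauche, CHO–CH3 gauche; 1.1 + 1.0 + 1.1 = 3.2 kcal/mol.
C (staggered): NH2–CH3 gauche, CHO–CH2Cl gauche; 0.8 + 1.0 = 1.8 kcal/mol.
B has the highest total (3.2 kcal/mol).

B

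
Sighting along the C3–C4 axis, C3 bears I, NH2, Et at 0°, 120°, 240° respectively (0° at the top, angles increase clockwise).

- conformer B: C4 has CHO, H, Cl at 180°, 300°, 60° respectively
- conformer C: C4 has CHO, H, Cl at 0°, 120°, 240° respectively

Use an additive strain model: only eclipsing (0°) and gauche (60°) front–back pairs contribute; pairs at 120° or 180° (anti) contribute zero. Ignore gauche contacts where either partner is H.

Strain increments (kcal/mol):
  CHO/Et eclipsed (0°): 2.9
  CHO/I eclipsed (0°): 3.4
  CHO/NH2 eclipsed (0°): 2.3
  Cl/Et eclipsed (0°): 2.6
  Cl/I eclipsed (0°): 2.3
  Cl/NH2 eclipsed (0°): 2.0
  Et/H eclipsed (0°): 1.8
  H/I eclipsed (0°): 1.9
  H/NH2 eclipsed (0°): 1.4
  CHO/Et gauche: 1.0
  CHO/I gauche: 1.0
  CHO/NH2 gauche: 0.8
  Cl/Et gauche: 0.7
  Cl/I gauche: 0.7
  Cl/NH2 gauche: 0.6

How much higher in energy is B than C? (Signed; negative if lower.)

-4.3 kcal/mol

B (staggered): I–Cl gauche, NH2–CHO gauche, NH2–Cl gauche, Et–CHO gauche; 0.7 + 0.8 + 0.6 + 1.0 = 3.1 kcal/mol.
C (eclipsed): I–CHO eclipsed, NH2–H eclipsed, Et–Cl eclipsed; 3.4 + 1.4 + 2.6 = 7.4 kcal/mol.
E(B) − E(C) = 3.1 − 7.4 = -4.3 kcal/mol.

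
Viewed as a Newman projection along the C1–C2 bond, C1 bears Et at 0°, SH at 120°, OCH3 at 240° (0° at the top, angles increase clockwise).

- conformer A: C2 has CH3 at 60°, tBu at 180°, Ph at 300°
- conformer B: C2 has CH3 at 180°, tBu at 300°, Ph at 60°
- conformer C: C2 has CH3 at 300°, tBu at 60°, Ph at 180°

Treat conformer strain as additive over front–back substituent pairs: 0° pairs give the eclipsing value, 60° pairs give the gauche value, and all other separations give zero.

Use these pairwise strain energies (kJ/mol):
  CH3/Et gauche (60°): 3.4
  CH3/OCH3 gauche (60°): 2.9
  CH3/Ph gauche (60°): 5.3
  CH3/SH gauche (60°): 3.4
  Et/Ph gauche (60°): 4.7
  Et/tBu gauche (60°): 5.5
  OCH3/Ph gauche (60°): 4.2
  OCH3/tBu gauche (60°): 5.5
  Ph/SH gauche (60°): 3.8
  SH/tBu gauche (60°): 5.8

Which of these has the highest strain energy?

A (staggered): Et(0°)/CH3(60°) gauche 3.4; Et(0°)/Ph(300°) gauche 4.7; SH(120°)/CH3(60°) gauche 3.4; SH(120°)/tBu(180°) gauche 5.8; OCH3(240°)/tBu(180°) gauche 5.5; OCH3(240°)/Ph(300°) gauche 4.2 → 27.0 kJ/mol.
B (staggered): Et(0°)/tBu(300°) gauche 5.5; Et(0°)/Ph(60°) gauche 4.7; SH(120°)/CH3(180°) gauche 3.4; SH(120°)/Ph(60°) gauche 3.8; OCH3(240°)/CH3(180°) gauche 2.9; OCH3(240°)/tBu(300°) gauche 5.5 → 25.8 kJ/mol.
C (staggered): Et(0°)/CH3(300°) gauche 3.4; Et(0°)/tBu(60°) gauche 5.5; SH(120°)/tBu(60°) gauche 5.8; SH(120°)/Ph(180°) gauche 3.8; OCH3(240°)/CH3(300°) gauche 2.9; OCH3(240°)/Ph(180°) gauche 4.2 → 25.6 kJ/mol.
A has the highest total (27.0 kJ/mol).

A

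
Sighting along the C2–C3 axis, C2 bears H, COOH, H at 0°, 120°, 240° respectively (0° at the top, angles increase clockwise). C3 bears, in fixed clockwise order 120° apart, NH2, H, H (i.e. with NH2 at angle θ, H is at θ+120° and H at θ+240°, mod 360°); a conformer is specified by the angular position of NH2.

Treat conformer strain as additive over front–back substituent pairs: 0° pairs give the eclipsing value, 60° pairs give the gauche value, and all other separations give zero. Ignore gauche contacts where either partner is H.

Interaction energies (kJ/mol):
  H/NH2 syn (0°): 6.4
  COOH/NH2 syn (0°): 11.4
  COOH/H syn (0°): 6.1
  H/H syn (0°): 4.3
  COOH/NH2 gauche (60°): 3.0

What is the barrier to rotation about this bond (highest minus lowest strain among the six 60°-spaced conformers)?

20.0 kJ/mol

NH2 at 0° is eclipsed. H at 0° is eclipsed with NH2 at 0° (6.4); COOH at 120° is eclipsed with H at 120° (6.1); H at 240° is eclipsed with H at 240° (4.3). Total 16.8 kJ/mol.
NH2 at 60° is staggered. COOH at 120° is gauche with NH2 at 60° (3.0). Total 3.0 kJ/mol.
NH2 at 120° is eclipsed. H at 0° is eclipsed with H at 0° (4.3); COOH at 120° is eclipsed with NH2 at 120° (11.4); H at 240° is eclipsed with H at 240° (4.3). Total 20.0 kJ/mol.
NH2 at 180° is staggered. COOH at 120° is gauche with NH2 at 180° (3.0). Total 3.0 kJ/mol.
NH2 at 240° is eclipsed. H at 0° is eclipsed with H at 0° (4.3); COOH at 120° is eclipsed with H at 120° (6.1); H at 240° is eclipsed with NH2 at 240° (6.4). Total 16.8 kJ/mol.
NH2 at 300° (staggered): no non-H gauche contacts → 0.0 kJ/mol.
Max at 120° (20.0 kJ/mol), min at 300° (0.0 kJ/mol); barrier = 20.0 kJ/mol.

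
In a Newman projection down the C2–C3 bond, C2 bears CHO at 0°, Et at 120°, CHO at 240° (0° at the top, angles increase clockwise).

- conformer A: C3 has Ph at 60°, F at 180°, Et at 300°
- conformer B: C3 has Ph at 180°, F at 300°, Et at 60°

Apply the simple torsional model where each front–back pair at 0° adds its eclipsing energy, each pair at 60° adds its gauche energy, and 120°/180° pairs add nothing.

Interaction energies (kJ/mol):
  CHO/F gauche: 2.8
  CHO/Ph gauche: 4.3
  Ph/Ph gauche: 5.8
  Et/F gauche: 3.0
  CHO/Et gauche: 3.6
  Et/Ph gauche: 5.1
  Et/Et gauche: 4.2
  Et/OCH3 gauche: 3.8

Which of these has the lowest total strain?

A (staggered): CHO(0°)/Ph(60°) gauche 4.3; CHO(0°)/Et(300°) gauche 3.6; Et(120°)/Ph(60°) gauche 5.1; Et(120°)/F(180°) gauche 3.0; CHO(240°)/F(180°) gauche 2.8; CHO(240°)/Et(300°) gauche 3.6 → 22.4 kJ/mol.
B (staggered): CHO(0°)/F(300°) gauche 2.8; CHO(0°)/Et(60°) gauche 3.6; Et(120°)/Ph(180°) gauche 5.1; Et(120°)/Et(60°) gauche 4.2; CHO(240°)/Ph(180°) gauche 4.3; CHO(240°)/F(300°) gauche 2.8 → 22.8 kJ/mol.
A has the lowest total (22.4 kJ/mol).

A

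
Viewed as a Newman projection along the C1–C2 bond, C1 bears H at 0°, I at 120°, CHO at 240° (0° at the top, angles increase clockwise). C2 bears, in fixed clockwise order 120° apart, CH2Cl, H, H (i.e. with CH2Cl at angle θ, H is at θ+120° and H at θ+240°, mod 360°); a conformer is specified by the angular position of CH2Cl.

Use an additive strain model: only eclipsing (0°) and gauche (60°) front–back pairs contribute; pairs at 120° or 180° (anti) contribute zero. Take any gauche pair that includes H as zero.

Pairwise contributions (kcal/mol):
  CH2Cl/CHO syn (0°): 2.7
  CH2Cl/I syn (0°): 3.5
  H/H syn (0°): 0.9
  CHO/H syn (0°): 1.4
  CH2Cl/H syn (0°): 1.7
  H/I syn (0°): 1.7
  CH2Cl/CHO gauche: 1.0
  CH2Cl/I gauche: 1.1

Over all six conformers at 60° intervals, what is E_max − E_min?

4.8 kcal/mol

CH2Cl at 0° (eclipsed): H(0°)/CH2Cl(0°) eclipsed 1.7; I(120°)/H(120°) eclipsed 1.7; CHO(240°)/H(240°) eclipsed 1.4 → 4.8 kcal/mol.
CH2Cl at 60° (staggered): I(120°)/CH2Cl(60°) gauche 1.1 → 1.1 kcal/mol.
CH2Cl at 120° (eclipsed): H(0°)/H(0°) eclipsed 0.9; I(120°)/CH2Cl(120°) eclipsed 3.5; CHO(240°)/H(240°) eclipsed 1.4 → 5.8 kcal/mol.
CH2Cl at 180° (staggered): I(120°)/CH2Cl(180°) gauche 1.1; CHO(240°)/CH2Cl(180°) gauche 1.0 → 2.1 kcal/mol.
CH2Cl at 240° (eclipsed): H(0°)/H(0°) eclipsed 0.9; I(120°)/H(120°) eclipsed 1.7; CHO(240°)/CH2Cl(240°) eclipsed 2.7 → 5.3 kcal/mol.
CH2Cl at 300° (staggered): CHO(240°)/CH2Cl(300°) gauche 1.0 → 1.0 kcal/mol.
Max at 120° (5.8 kcal/mol), min at 300° (1.0 kcal/mol); barrier = 4.8 kcal/mol.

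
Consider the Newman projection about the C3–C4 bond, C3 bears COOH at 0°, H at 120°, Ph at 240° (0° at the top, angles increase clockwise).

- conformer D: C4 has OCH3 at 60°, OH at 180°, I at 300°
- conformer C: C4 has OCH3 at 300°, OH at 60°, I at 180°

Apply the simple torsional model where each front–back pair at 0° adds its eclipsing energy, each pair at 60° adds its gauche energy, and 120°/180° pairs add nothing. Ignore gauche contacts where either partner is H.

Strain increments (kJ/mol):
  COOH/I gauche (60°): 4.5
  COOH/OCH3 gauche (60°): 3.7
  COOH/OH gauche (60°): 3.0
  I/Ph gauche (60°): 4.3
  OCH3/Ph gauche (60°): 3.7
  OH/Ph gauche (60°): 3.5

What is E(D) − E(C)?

D (staggered): COOH(0°)/OCH3(60°) gauche 3.7; COOH(0°)/I(300°) gauche 4.5; Ph(240°)/OH(180°) gauche 3.5; Ph(240°)/I(300°) gauche 4.3 → 16.0 kJ/mol.
C (staggered): COOH(0°)/OCH3(300°) gauche 3.7; COOH(0°)/OH(60°) gauche 3.0; Ph(240°)/OCH3(300°) gauche 3.7; Ph(240°)/I(180°) gauche 4.3 → 14.7 kJ/mol.
E(D) − E(C) = 16.0 − 14.7 = +1.3 kJ/mol.

+1.3 kJ/mol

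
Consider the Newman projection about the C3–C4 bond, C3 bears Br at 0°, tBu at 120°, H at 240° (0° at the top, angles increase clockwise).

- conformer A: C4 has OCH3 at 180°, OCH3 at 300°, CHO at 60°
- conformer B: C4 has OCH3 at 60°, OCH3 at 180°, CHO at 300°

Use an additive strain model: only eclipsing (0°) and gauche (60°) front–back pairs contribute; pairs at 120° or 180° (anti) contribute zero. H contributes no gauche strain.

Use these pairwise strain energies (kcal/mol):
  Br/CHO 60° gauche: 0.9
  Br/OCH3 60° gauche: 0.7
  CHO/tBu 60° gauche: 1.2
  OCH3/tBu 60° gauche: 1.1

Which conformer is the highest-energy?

A

A (staggered): Br(0°)/OCH3(300°) gauche 0.7; Br(0°)/CHO(60°) gauche 0.9; tBu(120°)/OCH3(180°) gauche 1.1; tBu(120°)/CHO(60°) gauche 1.2 → 3.9 kcal/mol.
B (staggered): Br(0°)/OCH3(60°) gauche 0.7; Br(0°)/CHO(300°) gauche 0.9; tBu(120°)/OCH3(60°) gauche 1.1; tBu(120°)/OCH3(180°) gauche 1.1 → 3.8 kcal/mol.
A has the highest total (3.9 kcal/mol).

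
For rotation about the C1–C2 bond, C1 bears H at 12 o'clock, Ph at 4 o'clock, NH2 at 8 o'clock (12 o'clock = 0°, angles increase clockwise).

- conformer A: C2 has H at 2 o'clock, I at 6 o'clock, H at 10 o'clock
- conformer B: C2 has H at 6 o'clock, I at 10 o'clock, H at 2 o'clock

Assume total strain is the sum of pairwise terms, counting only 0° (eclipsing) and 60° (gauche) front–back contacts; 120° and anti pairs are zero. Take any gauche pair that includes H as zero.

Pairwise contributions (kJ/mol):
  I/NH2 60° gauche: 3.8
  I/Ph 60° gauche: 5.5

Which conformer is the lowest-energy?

B

A (staggered): Ph(120°)/I(180°) gauche 5.5; NH2(240°)/I(180°) gauche 3.8 → 9.3 kJ/mol.
B (staggered): NH2(240°)/I(300°) gauche 3.8 → 3.8 kJ/mol.
B has the lowest total (3.8 kJ/mol).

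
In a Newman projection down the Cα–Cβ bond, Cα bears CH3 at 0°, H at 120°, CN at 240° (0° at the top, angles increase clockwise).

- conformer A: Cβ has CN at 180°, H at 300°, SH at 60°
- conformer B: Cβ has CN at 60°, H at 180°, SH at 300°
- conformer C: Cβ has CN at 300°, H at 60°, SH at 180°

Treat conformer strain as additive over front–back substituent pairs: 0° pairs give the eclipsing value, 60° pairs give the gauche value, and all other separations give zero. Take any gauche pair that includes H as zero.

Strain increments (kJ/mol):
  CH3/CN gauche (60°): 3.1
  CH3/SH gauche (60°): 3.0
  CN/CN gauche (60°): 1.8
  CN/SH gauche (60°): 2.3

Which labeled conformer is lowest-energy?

A

A (staggered): CH3–SH gauche, CN–CN gauche; 3.0 + 1.8 = 4.8 kJ/mol.
B (staggered): CH3–CN gauche, CH3–SH gauche, CN–SH gauche; 3.1 + 3.0 + 2.3 = 8.4 kJ/mol.
C (staggered): CH3–CN gauche, CN–CN gauche, CN–SH gauche; 3.1 + 1.8 + 2.3 = 7.2 kJ/mol.
A has the lowest total (4.8 kJ/mol).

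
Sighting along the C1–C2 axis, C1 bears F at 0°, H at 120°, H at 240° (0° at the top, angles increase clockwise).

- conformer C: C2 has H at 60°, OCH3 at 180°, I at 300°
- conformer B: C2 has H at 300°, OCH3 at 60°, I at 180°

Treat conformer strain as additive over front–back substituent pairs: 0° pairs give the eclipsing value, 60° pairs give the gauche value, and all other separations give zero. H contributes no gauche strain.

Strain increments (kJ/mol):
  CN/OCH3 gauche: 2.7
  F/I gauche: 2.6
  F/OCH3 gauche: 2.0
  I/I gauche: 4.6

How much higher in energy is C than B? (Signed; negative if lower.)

+0.6 kJ/mol

C is staggered. F at 0° is gauche with I at 300° (2.6). Total 2.6 kJ/mol.
B is staggered. F at 0° is gauche with OCH3 at 60° (2.0). Total 2.0 kJ/mol.
E(C) − E(B) = 2.6 − 2.0 = +0.6 kJ/mol.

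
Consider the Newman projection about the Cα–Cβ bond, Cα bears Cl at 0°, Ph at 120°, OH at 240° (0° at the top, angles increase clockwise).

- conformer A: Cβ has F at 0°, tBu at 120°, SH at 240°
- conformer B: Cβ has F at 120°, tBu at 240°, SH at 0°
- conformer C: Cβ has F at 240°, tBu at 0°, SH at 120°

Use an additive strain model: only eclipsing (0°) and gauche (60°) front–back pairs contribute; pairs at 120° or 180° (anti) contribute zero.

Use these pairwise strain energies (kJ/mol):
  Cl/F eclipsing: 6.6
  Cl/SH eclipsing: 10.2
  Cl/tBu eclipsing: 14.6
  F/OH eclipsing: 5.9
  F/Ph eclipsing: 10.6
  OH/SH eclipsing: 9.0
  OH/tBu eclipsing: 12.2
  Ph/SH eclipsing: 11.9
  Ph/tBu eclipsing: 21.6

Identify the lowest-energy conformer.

A (eclipsed): Cl–F eclipsed, Ph–tBu eclipsed, OH–SH eclipsed; 6.6 + 21.6 + 9.0 = 37.2 kJ/mol.
B (eclipsed): Cl–SH eclipsed, Ph–F eclipsed, OH–tBu eclipsed; 10.2 + 10.6 + 12.2 = 33.0 kJ/mol.
C (eclipsed): Cl–tBu eclipsed, Ph–SH eclipsed, OH–F eclipsed; 14.6 + 11.9 + 5.9 = 32.4 kJ/mol.
C has the lowest total (32.4 kJ/mol).

C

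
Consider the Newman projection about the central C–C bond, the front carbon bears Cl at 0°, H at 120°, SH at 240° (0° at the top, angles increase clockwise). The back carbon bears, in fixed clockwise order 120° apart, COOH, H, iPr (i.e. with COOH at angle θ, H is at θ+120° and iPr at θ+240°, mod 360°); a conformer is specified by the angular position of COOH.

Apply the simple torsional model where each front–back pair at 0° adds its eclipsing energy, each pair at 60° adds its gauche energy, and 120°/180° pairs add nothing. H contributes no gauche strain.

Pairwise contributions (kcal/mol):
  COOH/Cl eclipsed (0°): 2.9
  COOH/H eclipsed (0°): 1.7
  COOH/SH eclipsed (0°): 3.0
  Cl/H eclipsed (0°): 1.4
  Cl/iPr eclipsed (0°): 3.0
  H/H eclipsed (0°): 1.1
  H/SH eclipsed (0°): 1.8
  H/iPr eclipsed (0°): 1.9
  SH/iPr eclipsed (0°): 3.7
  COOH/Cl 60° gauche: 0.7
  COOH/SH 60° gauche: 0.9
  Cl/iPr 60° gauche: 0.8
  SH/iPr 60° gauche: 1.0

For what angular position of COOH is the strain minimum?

180°

COOH at 0° (eclipsed): Cl–COOH eclipsed, H–H eclipsed, SH–iPr eclipsed; 2.9 + 1.1 + 3.7 = 7.7 kcal/mol.
COOH at 60° (staggered): Cl–COOH gauche, Cl–iPr gauche, SH–iPr gauche; 0.7 + 0.8 + 1.0 = 2.5 kcal/mol.
COOH at 120° (eclipsed): Cl–iPr eclipsed, H–COOH eclipsed, SH–H eclipsed; 3.0 + 1.7 + 1.8 = 6.5 kcal/mol.
COOH at 180° (staggered): Cl–iPr gauche, SH–COOH gauche; 0.8 + 0.9 = 1.7 kcal/mol.
COOH at 240° (eclipsed): Cl–H eclipsed, H–iPr eclipsed, SH–COOH eclipsed; 1.4 + 1.9 + 3.0 = 6.3 kcal/mol.
COOH at 300° (staggered): Cl–COOH gauche, SH–COOH gauche, SH–iPr gauche; 0.7 + 0.9 + 1.0 = 2.6 kcal/mol.
The minimum (1.7 kcal/mol) occurs with COOH at 180°.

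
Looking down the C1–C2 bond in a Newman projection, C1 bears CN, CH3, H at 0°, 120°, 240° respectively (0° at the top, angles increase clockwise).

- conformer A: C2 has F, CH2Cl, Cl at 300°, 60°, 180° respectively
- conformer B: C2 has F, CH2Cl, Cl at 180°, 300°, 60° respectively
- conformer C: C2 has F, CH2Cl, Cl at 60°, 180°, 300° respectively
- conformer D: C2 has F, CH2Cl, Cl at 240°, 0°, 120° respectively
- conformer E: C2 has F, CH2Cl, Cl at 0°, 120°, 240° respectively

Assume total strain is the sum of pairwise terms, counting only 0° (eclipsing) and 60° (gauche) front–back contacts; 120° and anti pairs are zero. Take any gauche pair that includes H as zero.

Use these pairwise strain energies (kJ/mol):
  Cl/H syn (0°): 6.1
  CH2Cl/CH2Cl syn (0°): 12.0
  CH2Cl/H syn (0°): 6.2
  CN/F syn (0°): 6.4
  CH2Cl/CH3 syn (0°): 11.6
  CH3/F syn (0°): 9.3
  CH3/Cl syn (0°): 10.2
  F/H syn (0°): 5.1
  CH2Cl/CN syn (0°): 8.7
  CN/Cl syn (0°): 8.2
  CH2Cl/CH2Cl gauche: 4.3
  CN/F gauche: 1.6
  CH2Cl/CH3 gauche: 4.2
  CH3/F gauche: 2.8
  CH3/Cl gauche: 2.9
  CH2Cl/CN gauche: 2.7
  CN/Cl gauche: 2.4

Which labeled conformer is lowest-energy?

A (staggered): CN(0°)/F(300°) gauche 1.6; CN(0°)/CH2Cl(60°) gauche 2.7; CH3(120°)/CH2Cl(60°) gauche 4.2; CH3(120°)/Cl(180°) gauche 2.9 → 11.4 kJ/mol.
B (staggered): CN(0°)/CH2Cl(300°) gauche 2.7; CN(0°)/Cl(60°) gauche 2.4; CH3(120°)/F(180°) gauche 2.8; CH3(120°)/Cl(60°) gauche 2.9 → 10.8 kJ/mol.
C (staggered): CN(0°)/F(60°) gauche 1.6; CN(0°)/Cl(300°) gauche 2.4; CH3(120°)/F(60°) gauche 2.8; CH3(120°)/CH2Cl(180°) gauche 4.2 → 11.0 kJ/mol.
D (eclipsed): CN(0°)/CH2Cl(0°) eclipsed 8.7; CH3(120°)/Cl(120°) eclipsed 10.2; H(240°)/F(240°) eclipsed 5.1 → 24.0 kJ/mol.
E (eclipsed): CN(0°)/F(0°) eclipsed 6.4; CH3(120°)/CH2Cl(120°) eclipsed 11.6; H(240°)/Cl(240°) eclipsed 6.1 → 24.1 kJ/mol.
B has the lowest total (10.8 kJ/mol).

B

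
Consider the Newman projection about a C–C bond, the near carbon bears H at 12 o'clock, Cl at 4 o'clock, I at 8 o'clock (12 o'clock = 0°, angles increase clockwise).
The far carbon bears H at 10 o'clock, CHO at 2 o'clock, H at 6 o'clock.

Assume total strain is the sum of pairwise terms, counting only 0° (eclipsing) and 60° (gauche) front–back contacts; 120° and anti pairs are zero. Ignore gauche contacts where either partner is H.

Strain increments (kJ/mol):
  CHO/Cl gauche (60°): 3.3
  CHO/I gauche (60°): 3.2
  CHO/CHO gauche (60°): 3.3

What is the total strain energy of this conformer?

3.3 kJ/mol

This conformer (staggered): Cl(120°)/CHO(60°) gauche 3.3 → 3.3 kJ/mol.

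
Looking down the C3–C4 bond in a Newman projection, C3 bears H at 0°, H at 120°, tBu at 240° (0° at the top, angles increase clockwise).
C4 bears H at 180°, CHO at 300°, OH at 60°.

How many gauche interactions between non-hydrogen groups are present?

Non-H gauche pairs: tBu(240°)/CHO(300°) — 1 interaction.

1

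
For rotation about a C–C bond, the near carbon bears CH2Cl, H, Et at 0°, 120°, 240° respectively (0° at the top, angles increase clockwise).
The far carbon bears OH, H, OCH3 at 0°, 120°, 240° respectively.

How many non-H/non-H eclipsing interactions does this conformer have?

Non-H eclipsing pairs: CH2Cl(0°)/OH(0°); Et(240°)/OCH3(240°) — 2 interactions.

2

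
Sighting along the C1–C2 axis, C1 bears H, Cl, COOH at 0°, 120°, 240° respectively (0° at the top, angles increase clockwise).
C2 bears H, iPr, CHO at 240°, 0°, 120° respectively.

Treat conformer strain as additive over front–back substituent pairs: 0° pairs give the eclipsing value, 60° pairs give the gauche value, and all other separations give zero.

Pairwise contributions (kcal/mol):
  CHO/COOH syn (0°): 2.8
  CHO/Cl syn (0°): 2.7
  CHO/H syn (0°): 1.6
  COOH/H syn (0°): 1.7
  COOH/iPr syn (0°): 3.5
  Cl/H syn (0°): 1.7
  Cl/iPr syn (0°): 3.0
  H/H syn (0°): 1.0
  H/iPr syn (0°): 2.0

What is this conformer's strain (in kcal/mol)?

6.4 kcal/mol

This conformer (eclipsed): H(0°)/iPr(0°) eclipsed 2.0; Cl(120°)/CHO(120°) eclipsed 2.7; COOH(240°)/H(240°) eclipsed 1.7 → 6.4 kcal/mol.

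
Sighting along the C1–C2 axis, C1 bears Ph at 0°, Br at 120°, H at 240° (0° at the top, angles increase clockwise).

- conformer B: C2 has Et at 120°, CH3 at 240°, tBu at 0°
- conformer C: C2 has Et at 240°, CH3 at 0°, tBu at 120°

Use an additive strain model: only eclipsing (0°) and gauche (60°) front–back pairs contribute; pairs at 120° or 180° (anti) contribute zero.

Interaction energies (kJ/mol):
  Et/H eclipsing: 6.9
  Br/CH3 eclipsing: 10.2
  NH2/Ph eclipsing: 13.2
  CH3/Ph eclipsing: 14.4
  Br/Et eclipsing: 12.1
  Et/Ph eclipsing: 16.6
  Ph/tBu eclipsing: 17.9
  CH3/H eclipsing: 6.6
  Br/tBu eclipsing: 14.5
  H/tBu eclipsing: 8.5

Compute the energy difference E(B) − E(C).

B (eclipsed): Ph–tBu eclipsed, Br–Et eclipsed, H–CH3 eclipsed; 17.9 + 12.1 + 6.6 = 36.6 kJ/mol.
C (eclipsed): Ph–CH3 eclipsed, Br–tBu eclipsed, H–Et eclipsed; 14.4 + 14.5 + 6.9 = 35.8 kJ/mol.
E(B) − E(C) = 36.6 − 35.8 = +0.8 kJ/mol.

+0.8 kJ/mol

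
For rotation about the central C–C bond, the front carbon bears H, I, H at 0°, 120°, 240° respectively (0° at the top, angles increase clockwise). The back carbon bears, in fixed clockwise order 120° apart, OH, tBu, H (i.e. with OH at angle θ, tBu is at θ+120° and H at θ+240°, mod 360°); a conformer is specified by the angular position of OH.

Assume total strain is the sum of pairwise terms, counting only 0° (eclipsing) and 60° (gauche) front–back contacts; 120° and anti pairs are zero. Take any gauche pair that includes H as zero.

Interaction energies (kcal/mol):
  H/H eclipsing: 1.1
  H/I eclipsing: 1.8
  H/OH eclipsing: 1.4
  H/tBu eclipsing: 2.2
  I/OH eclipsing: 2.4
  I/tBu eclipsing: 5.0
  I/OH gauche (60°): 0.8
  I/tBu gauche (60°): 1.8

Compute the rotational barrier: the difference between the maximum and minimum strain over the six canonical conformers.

OH at 0° (eclipsed): H–OH eclipsed, I–tBu eclipsed, H–H eclipsed; 1.4 + 5.0 + 1.1 = 7.5 kcal/mol.
OH at 60° (staggered): I–OH gauche, I–tBu gauche; 0.8 + 1.8 = 2.6 kcal/mol.
OH at 120° (eclipsed): H–H eclipsed, I–OH eclipsed, H–tBu eclipsed; 1.1 + 2.4 + 2.2 = 5.7 kcal/mol.
OH at 180° (staggered): I–OH gauche; 0.8 = 0.8 kcal/mol.
OH at 240° (eclipsed): H–tBu eclipsed, I–H eclipsed, H–OH eclipsed; 2.2 + 1.8 + 1.4 = 5.4 kcal/mol.
OH at 300° (staggered): I–tBu gauche; 1.8 = 1.8 kcal/mol.
Max at 0° (7.5 kcal/mol), min at 180° (0.8 kcal/mol); barrier = 6.7 kcal/mol.

6.7 kcal/mol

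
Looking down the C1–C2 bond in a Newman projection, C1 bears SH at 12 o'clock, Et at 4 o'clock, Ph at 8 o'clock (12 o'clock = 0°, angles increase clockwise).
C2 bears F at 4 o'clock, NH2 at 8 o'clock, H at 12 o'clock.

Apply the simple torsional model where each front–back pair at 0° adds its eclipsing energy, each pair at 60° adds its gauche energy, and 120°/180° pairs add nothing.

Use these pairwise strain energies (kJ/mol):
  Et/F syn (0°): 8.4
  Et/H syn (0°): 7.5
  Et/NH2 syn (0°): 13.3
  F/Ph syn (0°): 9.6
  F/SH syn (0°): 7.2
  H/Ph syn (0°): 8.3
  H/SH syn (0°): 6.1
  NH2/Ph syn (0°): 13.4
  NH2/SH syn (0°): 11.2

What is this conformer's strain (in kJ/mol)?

This conformer (eclipsed): SH–H eclipsed, Et–F eclipsed, Ph–NH2 eclipsed; 6.1 + 8.4 + 13.4 = 27.9 kJ/mol.

27.9 kJ/mol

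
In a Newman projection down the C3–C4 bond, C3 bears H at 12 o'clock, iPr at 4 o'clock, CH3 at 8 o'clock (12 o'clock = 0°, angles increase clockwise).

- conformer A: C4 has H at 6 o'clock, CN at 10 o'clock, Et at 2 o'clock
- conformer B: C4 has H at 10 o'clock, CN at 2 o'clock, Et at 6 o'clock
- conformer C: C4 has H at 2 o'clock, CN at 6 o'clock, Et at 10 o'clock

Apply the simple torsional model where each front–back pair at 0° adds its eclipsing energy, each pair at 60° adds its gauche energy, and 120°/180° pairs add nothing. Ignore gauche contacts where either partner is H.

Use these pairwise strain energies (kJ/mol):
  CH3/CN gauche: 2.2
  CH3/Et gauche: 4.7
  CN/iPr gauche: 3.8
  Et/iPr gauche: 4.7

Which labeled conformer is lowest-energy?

A

A (staggered): iPr(120°)/Et(60°) gauche 4.7; CH3(240°)/CN(300°) gauche 2.2 → 6.9 kJ/mol.
B (staggered): iPr(120°)/CN(60°) gauche 3.8; iPr(120°)/Et(180°) gauche 4.7; CH3(240°)/Et(180°) gauche 4.7 → 13.2 kJ/mol.
C (staggered): iPr(120°)/CN(180°) gauche 3.8; CH3(240°)/CN(180°) gauche 2.2; CH3(240°)/Et(300°) gauche 4.7 → 10.7 kJ/mol.
A has the lowest total (6.9 kJ/mol).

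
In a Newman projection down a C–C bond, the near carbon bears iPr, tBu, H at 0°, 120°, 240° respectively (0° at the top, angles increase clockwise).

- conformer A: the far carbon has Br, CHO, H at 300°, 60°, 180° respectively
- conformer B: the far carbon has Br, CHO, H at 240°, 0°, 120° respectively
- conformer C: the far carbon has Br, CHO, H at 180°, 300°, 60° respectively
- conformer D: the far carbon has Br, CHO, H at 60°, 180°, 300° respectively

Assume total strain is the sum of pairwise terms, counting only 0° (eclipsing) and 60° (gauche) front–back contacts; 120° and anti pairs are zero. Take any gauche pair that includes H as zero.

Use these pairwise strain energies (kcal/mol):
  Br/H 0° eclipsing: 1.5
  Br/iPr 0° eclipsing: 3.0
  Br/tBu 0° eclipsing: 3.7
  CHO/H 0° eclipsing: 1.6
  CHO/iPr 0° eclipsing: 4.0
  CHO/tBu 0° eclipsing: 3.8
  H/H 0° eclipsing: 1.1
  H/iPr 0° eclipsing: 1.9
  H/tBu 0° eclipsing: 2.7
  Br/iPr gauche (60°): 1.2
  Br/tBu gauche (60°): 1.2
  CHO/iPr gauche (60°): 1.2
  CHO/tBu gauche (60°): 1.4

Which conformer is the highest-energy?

A (staggered): iPr(0°)/Br(300°) gauche 1.2; iPr(0°)/CHO(60°) gauche 1.2; tBu(120°)/CHO(60°) gauche 1.4 → 3.8 kcal/mol.
B (eclipsed): iPr(0°)/CHO(0°) eclipsed 4.0; tBu(120°)/H(120°) eclipsed 2.7; H(240°)/Br(240°) eclipsed 1.5 → 8.2 kcal/mol.
C (staggered): iPr(0°)/CHO(300°) gauche 1.2; tBu(120°)/Br(180°) gauche 1.2 → 2.4 kcal/mol.
D (staggered): iPr(0°)/Br(60°) gauche 1.2; tBu(120°)/Br(60°) gauche 1.2; tBu(120°)/CHO(180°) gauche 1.4 → 3.8 kcal/mol.
B has the highest total (8.2 kcal/mol).

B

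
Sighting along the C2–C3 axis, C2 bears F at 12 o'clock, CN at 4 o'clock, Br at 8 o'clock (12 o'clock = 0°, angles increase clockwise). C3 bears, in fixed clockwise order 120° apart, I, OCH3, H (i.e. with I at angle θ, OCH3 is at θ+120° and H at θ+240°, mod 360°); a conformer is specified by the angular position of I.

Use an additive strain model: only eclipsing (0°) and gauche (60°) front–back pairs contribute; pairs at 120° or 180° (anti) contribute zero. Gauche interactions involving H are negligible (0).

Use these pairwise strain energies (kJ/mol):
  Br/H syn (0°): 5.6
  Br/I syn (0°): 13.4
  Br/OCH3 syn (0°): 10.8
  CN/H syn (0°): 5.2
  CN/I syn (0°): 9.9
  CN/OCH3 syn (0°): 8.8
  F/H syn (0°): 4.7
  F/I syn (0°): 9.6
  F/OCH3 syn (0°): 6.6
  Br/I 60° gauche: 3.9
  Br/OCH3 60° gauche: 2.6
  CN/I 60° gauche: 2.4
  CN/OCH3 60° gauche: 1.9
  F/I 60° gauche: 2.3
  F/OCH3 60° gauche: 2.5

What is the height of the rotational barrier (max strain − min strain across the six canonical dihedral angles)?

16.2 kJ/mol

I at 0° (eclipsed): F(0°)/I(0°) eclipsed 9.6; CN(120°)/OCH3(120°) eclipsed 8.8; Br(240°)/H(240°) eclipsed 5.6 → 24.0 kJ/mol.
I at 60° (staggered): F(0°)/I(60°) gauche 2.3; CN(120°)/I(60°) gauche 2.4; CN(120°)/OCH3(180°) gauche 1.9; Br(240°)/OCH3(180°) gauche 2.6 → 9.2 kJ/mol.
I at 120° (eclipsed): F(0°)/H(0°) eclipsed 4.7; CN(120°)/I(120°) eclipsed 9.9; Br(240°)/OCH3(240°) eclipsed 10.8 → 25.4 kJ/mol.
I at 180° (staggered): F(0°)/OCH3(300°) gauche 2.5; CN(120°)/I(180°) gauche 2.4; Br(240°)/I(180°) gauche 3.9; Br(240°)/OCH3(300°) gauche 2.6 → 11.4 kJ/mol.
I at 240° (eclipsed): F(0°)/OCH3(0°) eclipsed 6.6; CN(120°)/H(120°) eclipsed 5.2; Br(240°)/I(240°) eclipsed 13.4 → 25.2 kJ/mol.
I at 300° (staggered): F(0°)/I(300°) gauche 2.3; F(0°)/OCH3(60°) gauche 2.5; CN(120°)/OCH3(60°) gauche 1.9; Br(240°)/I(300°) gauche 3.9 → 10.6 kJ/mol.
Max at 120° (25.4 kJ/mol), min at 60° (9.2 kJ/mol); barrier = 16.2 kJ/mol.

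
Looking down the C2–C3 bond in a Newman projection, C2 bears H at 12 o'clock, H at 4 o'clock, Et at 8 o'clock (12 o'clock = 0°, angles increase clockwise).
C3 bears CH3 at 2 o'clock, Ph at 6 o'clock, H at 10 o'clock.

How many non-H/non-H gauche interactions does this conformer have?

Non-H gauche pairs: Et(240°)/Ph(180°) — 1 interaction.

1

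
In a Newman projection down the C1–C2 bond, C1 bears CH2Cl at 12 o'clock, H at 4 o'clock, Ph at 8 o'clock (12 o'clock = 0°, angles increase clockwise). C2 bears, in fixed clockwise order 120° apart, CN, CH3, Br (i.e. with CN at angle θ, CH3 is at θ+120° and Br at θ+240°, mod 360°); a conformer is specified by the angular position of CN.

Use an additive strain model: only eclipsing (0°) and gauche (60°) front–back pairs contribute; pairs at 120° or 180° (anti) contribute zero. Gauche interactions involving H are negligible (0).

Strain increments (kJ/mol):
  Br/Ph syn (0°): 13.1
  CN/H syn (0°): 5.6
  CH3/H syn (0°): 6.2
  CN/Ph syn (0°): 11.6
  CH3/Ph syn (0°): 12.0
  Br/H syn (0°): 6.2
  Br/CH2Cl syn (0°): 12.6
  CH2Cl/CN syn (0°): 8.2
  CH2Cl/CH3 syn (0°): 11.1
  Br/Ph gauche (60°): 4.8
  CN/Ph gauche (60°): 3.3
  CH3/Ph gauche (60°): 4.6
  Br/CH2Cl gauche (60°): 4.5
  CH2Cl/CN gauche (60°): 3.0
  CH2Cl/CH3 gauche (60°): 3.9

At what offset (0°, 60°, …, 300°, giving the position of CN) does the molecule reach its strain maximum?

120°

CN at 0° (eclipsed): CH2Cl–CN eclipsed, H–CH3 eclipsed, Ph–Br eclipsed; 8.2 + 6.2 + 13.1 = 27.5 kJ/mol.
CN at 60° (staggered): CH2Cl–CN gauche, CH2Cl–Br gauche, Ph–CH3 gauche, Ph–Br gauche; 3.0 + 4.5 + 4.6 + 4.8 = 16.9 kJ/mol.
CN at 120° (eclipsed): CH2Cl–Br eclipsed, H–CN eclipsed, Ph–CH3 eclipsed; 12.6 + 5.6 + 12.0 = 30.2 kJ/mol.
CN at 180° (staggered): CH2Cl–CH3 gauche, CH2Cl–Br gauche, Ph–CN gauche, Ph–CH3 gauche; 3.9 + 4.5 + 3.3 + 4.6 = 16.3 kJ/mol.
CN at 240° (eclipsed): CH2Cl–CH3 eclipsed, H–Br eclipsed, Ph–CN eclipsed; 11.1 + 6.2 + 11.6 = 28.9 kJ/mol.
CN at 300° (staggered): CH2Cl–CN gauche, CH2Cl–CH3 gauche, Ph–CN gauche, Ph–Br gauche; 3.0 + 3.9 + 3.3 + 4.8 = 15.0 kJ/mol.
The maximum (30.2 kJ/mol) occurs with CN at 120°.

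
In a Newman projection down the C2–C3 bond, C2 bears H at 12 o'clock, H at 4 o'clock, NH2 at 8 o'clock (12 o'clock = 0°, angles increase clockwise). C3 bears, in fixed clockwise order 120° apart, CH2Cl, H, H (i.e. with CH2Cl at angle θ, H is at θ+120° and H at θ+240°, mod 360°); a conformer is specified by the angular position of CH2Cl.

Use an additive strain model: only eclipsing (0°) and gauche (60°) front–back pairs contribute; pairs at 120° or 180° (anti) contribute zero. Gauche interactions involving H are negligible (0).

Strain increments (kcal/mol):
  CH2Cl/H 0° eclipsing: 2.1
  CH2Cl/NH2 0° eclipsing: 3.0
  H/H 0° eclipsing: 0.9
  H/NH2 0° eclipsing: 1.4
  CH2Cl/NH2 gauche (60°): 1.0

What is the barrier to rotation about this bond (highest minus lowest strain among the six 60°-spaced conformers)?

4.8 kcal/mol

CH2Cl at 0° (eclipsed): H(0°)/CH2Cl(0°) eclipsed 2.1; H(120°)/H(120°) eclipsed 0.9; NH2(240°)/H(240°) eclipsed 1.4 → 4.4 kcal/mol.
CH2Cl at 60° (staggered): no non-H gauche contacts → 0.0 kcal/mol.
CH2Cl at 120° (eclipsed): H(0°)/H(0°) eclipsed 0.9; H(120°)/CH2Cl(120°) eclipsed 2.1; NH2(240°)/H(240°) eclipsed 1.4 → 4.4 kcal/mol.
CH2Cl at 180° (staggered): NH2(240°)/CH2Cl(180°) gauche 1.0 → 1.0 kcal/mol.
CH2Cl at 240° (eclipsed): H(0°)/H(0°) eclipsed 0.9; H(120°)/H(120°) eclipsed 0.9; NH2(240°)/CH2Cl(240°) eclipsed 3.0 → 4.8 kcal/mol.
CH2Cl at 300° (staggered): NH2(240°)/CH2Cl(300°) gauche 1.0 → 1.0 kcal/mol.
Max at 240° (4.8 kcal/mol), min at 60° (0.0 kcal/mol); barrier = 4.8 kcal/mol.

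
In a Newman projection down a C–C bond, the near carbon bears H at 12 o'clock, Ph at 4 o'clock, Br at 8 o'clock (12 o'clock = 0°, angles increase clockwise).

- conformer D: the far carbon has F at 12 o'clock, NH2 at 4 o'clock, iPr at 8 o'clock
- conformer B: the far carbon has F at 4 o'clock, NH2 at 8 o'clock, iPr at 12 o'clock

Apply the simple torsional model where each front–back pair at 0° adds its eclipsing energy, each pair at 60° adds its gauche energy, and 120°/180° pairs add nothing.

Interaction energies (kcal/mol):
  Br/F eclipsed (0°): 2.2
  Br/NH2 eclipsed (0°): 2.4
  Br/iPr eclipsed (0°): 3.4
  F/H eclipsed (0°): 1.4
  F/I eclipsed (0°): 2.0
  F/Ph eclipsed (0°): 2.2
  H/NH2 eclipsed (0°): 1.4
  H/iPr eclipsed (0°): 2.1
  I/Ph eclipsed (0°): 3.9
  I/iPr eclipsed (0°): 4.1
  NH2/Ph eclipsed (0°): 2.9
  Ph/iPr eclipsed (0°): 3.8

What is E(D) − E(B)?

D (eclipsed): H–F eclipsed, Ph–NH2 eclipsed, Br–iPr eclipsed; 1.4 + 2.9 + 3.4 = 7.7 kcal/mol.
B (eclipsed): H–iPr eclipsed, Ph–F eclipsed, Br–NH2 eclipsed; 2.1 + 2.2 + 2.4 = 6.7 kcal/mol.
E(D) − E(B) = 7.7 − 6.7 = +1.0 kcal/mol.

+1.0 kcal/mol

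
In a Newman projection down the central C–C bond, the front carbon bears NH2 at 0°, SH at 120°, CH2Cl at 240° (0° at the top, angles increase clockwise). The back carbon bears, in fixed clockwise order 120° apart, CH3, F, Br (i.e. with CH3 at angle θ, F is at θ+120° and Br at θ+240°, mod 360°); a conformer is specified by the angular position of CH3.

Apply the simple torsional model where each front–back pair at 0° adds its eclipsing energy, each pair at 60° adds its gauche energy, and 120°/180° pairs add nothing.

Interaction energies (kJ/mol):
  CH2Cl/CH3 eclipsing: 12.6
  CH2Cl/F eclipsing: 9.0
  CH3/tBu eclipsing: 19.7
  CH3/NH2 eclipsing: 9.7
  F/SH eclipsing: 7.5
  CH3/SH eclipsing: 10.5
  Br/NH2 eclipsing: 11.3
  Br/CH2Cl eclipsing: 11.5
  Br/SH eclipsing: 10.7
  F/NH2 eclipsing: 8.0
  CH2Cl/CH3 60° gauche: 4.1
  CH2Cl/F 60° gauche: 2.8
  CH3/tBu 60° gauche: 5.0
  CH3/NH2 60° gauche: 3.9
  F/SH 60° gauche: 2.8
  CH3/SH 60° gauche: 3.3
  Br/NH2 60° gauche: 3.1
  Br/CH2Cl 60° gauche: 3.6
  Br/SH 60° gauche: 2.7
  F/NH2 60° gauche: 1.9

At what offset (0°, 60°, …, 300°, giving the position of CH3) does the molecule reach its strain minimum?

180°

CH3 at 0° (eclipsed): NH2–CH3 eclipsed, SH–F eclipsed, CH2Cl–Br eclipsed; 9.7 + 7.5 + 11.5 = 28.7 kJ/mol.
CH3 at 60° (staggered): NH2–CH3 gauche, NH2–Br gauche, SH–CH3 gauche, SH–F gauche, CH2Cl–F gauche, CH2Cl–Br gauche; 3.9 + 3.1 + 3.3 + 2.8 + 2.8 + 3.6 = 19.5 kJ/mol.
CH3 at 120° (eclipsed): NH2–Br eclipsed, SH–CH3 eclipsed, CH2Cl–F eclipsed; 11.3 + 10.5 + 9.0 = 30.8 kJ/mol.
CH3 at 180° (staggered): NH2–F gauche, NH2–Br gauche, SH–CH3 gauche, SH–Br gauche, CH2Cl–CH3 gauche, CH2Cl–F gauche; 1.9 + 3.1 + 3.3 + 2.7 + 4.1 + 2.8 = 17.9 kJ/mol.
CH3 at 240° (eclipsed): NH2–F eclipsed, SH–Br eclipsed, CH2Cl–CH3 eclipsed; 8.0 + 10.7 + 12.6 = 31.3 kJ/mol.
CH3 at 300° (staggered): NH2–CH3 gauche, NH2–F gauche, SH–F gauche, SH–Br gauche, CH2Cl–CH3 gauche, CH2Cl–Br gauche; 3.9 + 1.9 + 2.8 + 2.7 + 4.1 + 3.6 = 19.0 kJ/mol.
The minimum (17.9 kJ/mol) occurs with CH3 at 180°.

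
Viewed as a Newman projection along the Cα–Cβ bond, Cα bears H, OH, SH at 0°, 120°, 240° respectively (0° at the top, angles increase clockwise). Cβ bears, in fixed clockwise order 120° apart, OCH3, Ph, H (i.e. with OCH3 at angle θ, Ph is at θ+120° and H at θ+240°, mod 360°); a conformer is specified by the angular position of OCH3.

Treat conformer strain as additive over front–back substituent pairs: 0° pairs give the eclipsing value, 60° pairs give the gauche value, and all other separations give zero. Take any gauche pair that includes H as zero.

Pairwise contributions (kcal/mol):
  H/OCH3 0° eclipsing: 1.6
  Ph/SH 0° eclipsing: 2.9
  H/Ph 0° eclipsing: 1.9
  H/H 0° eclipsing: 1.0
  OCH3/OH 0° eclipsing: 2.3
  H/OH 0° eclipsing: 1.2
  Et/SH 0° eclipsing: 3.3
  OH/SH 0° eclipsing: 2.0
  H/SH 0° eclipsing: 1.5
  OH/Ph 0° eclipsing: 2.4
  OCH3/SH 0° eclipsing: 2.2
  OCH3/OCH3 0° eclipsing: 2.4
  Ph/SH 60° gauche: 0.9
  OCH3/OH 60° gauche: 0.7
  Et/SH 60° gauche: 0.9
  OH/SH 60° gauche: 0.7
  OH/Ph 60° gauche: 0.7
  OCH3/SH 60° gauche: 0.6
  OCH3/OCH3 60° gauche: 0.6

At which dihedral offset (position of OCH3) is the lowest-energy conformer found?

300°

OCH3 at 0° (eclipsed): H–OCH3 eclipsed, OH–Ph eclipsed, SH–H eclipsed; 1.6 + 2.4 + 1.5 = 5.5 kcal/mol.
OCH3 at 60° (staggered): OH–OCH3 gauche, OH–Ph gauche, SH–Ph gauche; 0.7 + 0.7 + 0.9 = 2.3 kcal/mol.
OCH3 at 120° (eclipsed): H–H eclipsed, OH–OCH3 eclipsed, SH–Ph eclipsed; 1.0 + 2.3 + 2.9 = 6.2 kcal/mol.
OCH3 at 180° (staggered): OH–OCH3 gauche, SH–OCH3 gauche, SH–Ph gauche; 0.7 + 0.6 + 0.9 = 2.2 kcal/mol.
OCH3 at 240° (eclipsed): H–Ph eclipsed, OH–H eclipsed, SH–OCH3 eclipsed; 1.9 + 1.2 + 2.2 = 5.3 kcal/mol.
OCH3 at 300° (staggered): OH–Ph gauche, SH–OCH3 gauche; 0.7 + 0.6 = 1.3 kcal/mol.
The minimum (1.3 kcal/mol) occurs with OCH3 at 300°.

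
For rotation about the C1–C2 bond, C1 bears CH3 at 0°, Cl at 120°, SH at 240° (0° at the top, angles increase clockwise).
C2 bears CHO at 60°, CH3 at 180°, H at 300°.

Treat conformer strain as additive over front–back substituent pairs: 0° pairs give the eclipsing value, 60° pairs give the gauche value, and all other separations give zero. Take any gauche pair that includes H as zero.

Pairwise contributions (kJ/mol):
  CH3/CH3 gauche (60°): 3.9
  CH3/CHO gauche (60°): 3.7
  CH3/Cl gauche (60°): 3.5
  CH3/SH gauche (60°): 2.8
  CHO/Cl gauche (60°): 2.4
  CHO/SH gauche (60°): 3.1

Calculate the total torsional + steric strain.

This conformer is staggered. CH3 at 0° is gauche with CHO at 60° (3.7); Cl at 120° is gauche with CHO at 60° (2.4); Cl at 120° is gauche with CH3 at 180° (3.5); SH at 240° is gauche with CH3 at 180° (2.8). Total 12.4 kJ/mol.

12.4 kJ/mol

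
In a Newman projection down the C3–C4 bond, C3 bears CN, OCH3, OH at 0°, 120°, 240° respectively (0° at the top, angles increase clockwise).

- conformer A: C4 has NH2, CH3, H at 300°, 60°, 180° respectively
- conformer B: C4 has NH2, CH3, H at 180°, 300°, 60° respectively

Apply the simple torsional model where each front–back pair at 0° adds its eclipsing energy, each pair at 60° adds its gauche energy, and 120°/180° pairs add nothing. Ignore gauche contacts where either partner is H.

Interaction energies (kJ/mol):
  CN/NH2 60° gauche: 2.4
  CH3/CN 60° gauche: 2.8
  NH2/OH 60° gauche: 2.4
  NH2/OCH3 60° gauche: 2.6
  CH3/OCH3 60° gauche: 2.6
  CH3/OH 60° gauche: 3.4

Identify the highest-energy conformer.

A (staggered): CN(0°)/NH2(300°) gauche 2.4; CN(0°)/CH3(60°) gauche 2.8; OCH3(120°)/CH3(60°) gauche 2.6; OH(240°)/NH2(300°) gauche 2.4 → 10.2 kJ/mol.
B (staggered): CN(0°)/CH3(300°) gauche 2.8; OCH3(120°)/NH2(180°) gauche 2.6; OH(240°)/NH2(180°) gauche 2.4; OH(240°)/CH3(300°) gauche 3.4 → 11.2 kJ/mol.
B has the highest total (11.2 kJ/mol).

B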